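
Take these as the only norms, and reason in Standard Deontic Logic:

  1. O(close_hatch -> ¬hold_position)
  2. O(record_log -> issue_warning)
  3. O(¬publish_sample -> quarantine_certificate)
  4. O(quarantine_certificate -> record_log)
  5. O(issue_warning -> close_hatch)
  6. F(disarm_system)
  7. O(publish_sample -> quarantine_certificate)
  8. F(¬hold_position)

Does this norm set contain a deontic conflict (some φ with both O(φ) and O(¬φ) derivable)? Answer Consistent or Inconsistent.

Inconsistent

Premises 3 and 7 are O(¬publish_sample -> quarantine_certificate) and O(publish_sample -> quarantine_certificate); every ideal world satisfies ¬publish_sample or publish_sample, so in either case quarantine_certificate holds — hence O(quarantine_certificate).
From O(quarantine_certificate) and premise 4, O(quarantine_certificate -> record_log), we obtain O(record_log).
Applying K to premise 2 (O(record_log -> issue_warning)) and O(record_log) yields O(issue_warning).
Premise 5 is O(issue_warning -> close_hatch); since O(issue_warning), deontic closure gives O(close_hatch).
Applying K to premise 1 (O(close_hatch -> ¬hold_position)) and O(close_hatch) yields O(¬hold_position).
But premise 8, F(¬hold_position), means O(hold_position).
We now have both O(¬hold_position) and O(hold_position) — hold_position is simultaneously obligatory and forbidden, violating the D-axiom.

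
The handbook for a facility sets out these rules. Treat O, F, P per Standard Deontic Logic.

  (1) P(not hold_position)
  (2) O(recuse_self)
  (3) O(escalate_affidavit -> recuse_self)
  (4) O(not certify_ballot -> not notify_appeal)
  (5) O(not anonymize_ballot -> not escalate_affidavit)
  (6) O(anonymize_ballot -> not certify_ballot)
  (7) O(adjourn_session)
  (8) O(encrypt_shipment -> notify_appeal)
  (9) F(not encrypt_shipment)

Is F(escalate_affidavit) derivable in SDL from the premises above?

Yes

Premise 9, F(not encrypt_shipment), is equivalent to O(encrypt_shipment).
From O(encrypt_shipment) and premise 8, O(encrypt_shipment -> notify_appeal), we obtain O(notify_appeal).
Premise 4 is O(not certify_ballot -> not notify_appeal); contrapositively O(notify_appeal -> certify_ballot). Since O(notify_appeal) holds, K gives O(certify_ballot).
The contrapositive of premise 6 (O(anonymize_ballot -> not certify_ballot)) is O(certify_ballot -> not anonymize_ballot), and O(certify_ballot) is already established, so O(not anonymize_ballot).
From O(not anonymize_ballot) and premise 5, O(not anonymize_ballot -> not escalate_affidavit), we obtain O(not escalate_affidavit).
Premises 1, 2, 3, 7 do not contribute to this derivation.
So O(not escalate_affidavit) holds, i.e. F(escalate_affidavit). The claim follows.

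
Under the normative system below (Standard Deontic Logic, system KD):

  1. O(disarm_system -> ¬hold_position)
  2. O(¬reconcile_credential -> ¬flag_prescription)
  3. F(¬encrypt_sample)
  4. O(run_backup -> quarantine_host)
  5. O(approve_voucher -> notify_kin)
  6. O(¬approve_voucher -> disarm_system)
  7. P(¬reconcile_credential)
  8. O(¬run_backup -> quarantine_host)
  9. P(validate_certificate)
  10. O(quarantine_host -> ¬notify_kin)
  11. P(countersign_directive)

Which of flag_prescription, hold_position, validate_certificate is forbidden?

By case analysis on run_backup: premise 4 gives O(run_backup -> quarantine_host) and premise 8 gives O(¬run_backup -> quarantine_host), so O(quarantine_host) either way.
With premise 10, O(quarantine_host -> ¬notify_kin), the K-axiom yields O(¬notify_kin).
Premise 5 is O(approve_voucher -> notify_kin); contrapositively O(¬notify_kin -> ¬approve_voucher). Since O(¬notify_kin) holds, K gives O(¬approve_voucher).
With premise 6, O(¬approve_voucher -> disarm_system), the K-axiom yields O(disarm_system).
From O(disarm_system) and premise 1, O(disarm_system -> ¬hold_position), we obtain O(¬hold_position).
So O(¬hold_position) holds, i.e. hold_position is forbidden. None of the other listed options is forbidden under the premises.

hold_position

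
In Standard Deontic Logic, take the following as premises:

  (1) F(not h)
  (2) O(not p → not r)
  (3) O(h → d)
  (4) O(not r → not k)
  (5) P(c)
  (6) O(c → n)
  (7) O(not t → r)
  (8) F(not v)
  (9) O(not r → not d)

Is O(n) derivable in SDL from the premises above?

Premise 6 is O(c → n), but O(c) is not derivable from the premises (the permission P(c) asserts only not O(not c), not O(c)), so it does not yield O(n).
No other premise forces O(n). An ideal world satisfying every premise can still have n false, so O(n) is not derivable.

No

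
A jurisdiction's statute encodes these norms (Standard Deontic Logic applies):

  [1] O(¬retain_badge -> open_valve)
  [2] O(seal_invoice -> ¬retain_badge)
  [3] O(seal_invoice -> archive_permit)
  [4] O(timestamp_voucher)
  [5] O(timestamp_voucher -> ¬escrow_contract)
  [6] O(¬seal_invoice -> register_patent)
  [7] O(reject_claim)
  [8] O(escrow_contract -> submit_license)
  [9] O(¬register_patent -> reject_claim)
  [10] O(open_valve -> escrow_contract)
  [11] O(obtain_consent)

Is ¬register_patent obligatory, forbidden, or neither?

Forbidden

Premise 4 gives O(timestamp_voucher).
Applying K to premise 5 (O(timestamp_voucher -> ¬escrow_contract)) and O(timestamp_voucher) yields O(¬escrow_contract).
Premise 10, O(open_valve -> escrow_contract), contraposes to O(¬escrow_contract -> ¬open_valve); with O(¬escrow_contract) we get O(¬open_valve).
The contrapositive of premise 1 (O(¬retain_badge -> open_valve)) is O(¬open_valve -> retain_badge), and O(¬open_valve) is already established, so O(retain_badge).
Premise 2 is O(seal_invoice -> ¬retain_badge); contrapositively O(retain_badge -> ¬seal_invoice). Since O(retain_badge) holds, K gives O(¬seal_invoice).
With premise 6, O(¬seal_invoice -> register_patent), the K-axiom yields O(register_patent).
Premises 3, 7, 8, 9, 11 do not contribute to this derivation.
Thus O(register_patent), which is F(¬register_patent): ¬register_patent is forbidden.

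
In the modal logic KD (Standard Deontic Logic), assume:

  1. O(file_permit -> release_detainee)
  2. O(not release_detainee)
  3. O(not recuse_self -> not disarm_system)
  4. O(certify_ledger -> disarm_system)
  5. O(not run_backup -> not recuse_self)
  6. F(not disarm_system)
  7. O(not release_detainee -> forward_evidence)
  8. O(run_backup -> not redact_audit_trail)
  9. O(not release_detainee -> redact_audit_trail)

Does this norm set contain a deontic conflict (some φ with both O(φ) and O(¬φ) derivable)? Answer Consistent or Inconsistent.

Inconsistent

F(not disarm_system) at premise 6 means O(disarm_system).
Premise 3, O(not recuse_self -> not disarm_system), contraposes to O(disarm_system -> recuse_self); with O(disarm_system) we get O(recuse_self).
Premise 5, O(not run_backup -> not recuse_self), contraposes to O(recuse_self -> run_backup); with O(recuse_self) we get O(run_backup).
From O(run_backup) and premise 8, O(run_backup -> not redact_audit_trail), we obtain O(not redact_audit_trail).
Premise 9, O(not release_detainee -> redact_audit_trail), contraposes to O(not redact_audit_trail -> release_detainee); with O(not redact_audit_trail) we get O(release_detainee).
But premise 2 directly asserts O(not release_detainee).
We now have both O(release_detainee) and O(not release_detainee) — release_detainee is simultaneously obligatory and forbidden, violating the D-axiom.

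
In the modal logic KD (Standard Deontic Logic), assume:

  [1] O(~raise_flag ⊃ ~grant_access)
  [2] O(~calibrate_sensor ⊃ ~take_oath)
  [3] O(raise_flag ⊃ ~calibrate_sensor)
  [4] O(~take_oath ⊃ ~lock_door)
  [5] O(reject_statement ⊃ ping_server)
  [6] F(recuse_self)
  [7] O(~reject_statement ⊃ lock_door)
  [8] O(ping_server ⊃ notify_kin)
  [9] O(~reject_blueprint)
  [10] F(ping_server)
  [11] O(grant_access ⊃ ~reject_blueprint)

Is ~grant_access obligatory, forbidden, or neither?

Obligatory

Premise 10 is F(ping_server), i.e. O(~ping_server).
Premise 5 is O(reject_statement ⊃ ping_server); contrapositively O(~ping_server ⊃ ~reject_statement). Since O(~ping_server) holds, K gives O(~reject_statement).
Applying K to premise 7 (O(~reject_statement ⊃ lock_door)) and O(~reject_statement) yields O(lock_door).
The contrapositive of premise 4 (O(~take_oath ⊃ ~lock_door)) is O(lock_door ⊃ take_oath), and O(lock_door) is already established, so O(take_oath).
Premise 2, O(~calibrate_sensor ⊃ ~take_oath), contraposes to O(take_oath ⊃ calibrate_sensor); with O(take_oath) we get O(calibrate_sensor).
The contrapositive of premise 3 (O(raise_flag ⊃ ~calibrate_sensor)) is O(calibrate_sensor ⊃ ~raise_flag), and O(calibrate_sensor) is already established, so O(~raise_flag).
Applying K to premise 1 (O(~raise_flag ⊃ ~grant_access)) and O(~raise_flag) yields O(~grant_access).
Premises 6, 8, 9, 11 do not contribute to this derivation.
Hence ~grant_access is obligatory.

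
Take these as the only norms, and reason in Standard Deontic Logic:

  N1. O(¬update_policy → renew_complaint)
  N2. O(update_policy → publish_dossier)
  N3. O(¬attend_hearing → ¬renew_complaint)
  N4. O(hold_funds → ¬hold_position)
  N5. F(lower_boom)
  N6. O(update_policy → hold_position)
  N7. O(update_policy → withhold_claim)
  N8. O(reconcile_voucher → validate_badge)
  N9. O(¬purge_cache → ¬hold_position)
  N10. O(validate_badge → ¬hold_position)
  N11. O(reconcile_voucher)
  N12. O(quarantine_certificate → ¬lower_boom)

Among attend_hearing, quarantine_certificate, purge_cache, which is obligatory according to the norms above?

attend_hearing

Premise 11 gives O(reconcile_voucher).
From O(reconcile_voucher) and premise 8, O(reconcile_voucher → validate_badge), we obtain O(validate_badge).
With premise 10, O(validate_badge → ¬hold_position), the K-axiom yields O(¬hold_position).
The contrapositive of premise 6 (O(update_policy → hold_position)) is O(¬hold_position → ¬update_policy), and O(¬hold_position) is already established, so O(¬update_policy).
Applying K to premise 1 (O(¬update_policy → renew_complaint)) and O(¬update_policy) yields O(renew_complaint).
The contrapositive of premise 3 (O(¬attend_hearing → ¬renew_complaint)) is O(renew_complaint → attend_hearing), and O(renew_complaint) is already established, so O(attend_hearing).
So O(attend_hearing) holds — attend_hearing is obligatory. None of the other listed options is made obligatory by any chain of premises.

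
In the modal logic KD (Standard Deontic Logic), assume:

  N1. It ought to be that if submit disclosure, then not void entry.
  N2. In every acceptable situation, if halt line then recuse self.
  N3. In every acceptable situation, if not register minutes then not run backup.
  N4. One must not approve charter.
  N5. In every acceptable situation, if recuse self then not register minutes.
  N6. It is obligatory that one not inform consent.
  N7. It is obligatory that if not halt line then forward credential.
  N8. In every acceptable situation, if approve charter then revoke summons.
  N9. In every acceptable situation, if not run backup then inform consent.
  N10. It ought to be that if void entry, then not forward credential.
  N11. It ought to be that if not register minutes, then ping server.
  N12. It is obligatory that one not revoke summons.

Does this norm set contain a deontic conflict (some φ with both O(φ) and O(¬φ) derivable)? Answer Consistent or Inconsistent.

Consistent

Premise 8 is O(approve_charter → revoke_summons), but O(approve_charter) is not derivable from the premises, so it does not yield O(revoke_summons).
So O(revoke_summons) is not derivable, and the apparent clash with O(¬revoke_summons) does not arise.
A world satisfying every obligation exists (e.g. approve_charter=false, forward_credential=true, halt_line=false, inform_consent=false, ping_server=false, recuse_self=false, register_minutes=true, revoke_summons=false, run_backup=true, submit_disclosure=false, void_entry=false); no atom is both obligatory and forbidden, so the set is consistent.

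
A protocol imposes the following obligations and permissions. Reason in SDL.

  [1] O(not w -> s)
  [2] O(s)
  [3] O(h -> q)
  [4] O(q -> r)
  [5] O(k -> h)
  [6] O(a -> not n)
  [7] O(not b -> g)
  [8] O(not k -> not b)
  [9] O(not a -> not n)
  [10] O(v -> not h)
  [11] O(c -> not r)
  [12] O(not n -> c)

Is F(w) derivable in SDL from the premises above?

Premise 1 is O(not w -> s); even if O(s) held, inferring O(not w) would be affirming the consequent — invalid.
No other premise forces O(not w). An ideal world satisfying every premise can still have w true, so F(w) is not derivable.

No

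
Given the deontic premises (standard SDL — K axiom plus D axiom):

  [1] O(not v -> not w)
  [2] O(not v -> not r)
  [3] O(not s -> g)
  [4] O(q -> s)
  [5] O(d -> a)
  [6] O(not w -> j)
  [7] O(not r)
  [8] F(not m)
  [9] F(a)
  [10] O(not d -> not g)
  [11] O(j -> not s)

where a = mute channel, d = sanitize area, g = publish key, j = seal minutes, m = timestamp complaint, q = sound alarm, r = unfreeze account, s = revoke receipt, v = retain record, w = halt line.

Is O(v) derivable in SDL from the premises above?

Yes

Premise 9 is F(a), i.e. O(not a).
The contrapositive of premise 5 (O(d -> a)) is O(not a -> not d), and O(not a) is already established, so O(not d).
Applying K to premise 10 (O(not d -> not g)) and O(not d) yields O(not g).
Premise 3, O(not s -> g), contraposes to O(not g -> s); with O(not g) we get O(s).
The contrapositive of premise 11 (O(j -> not s)) is O(s -> not j), and O(s) is already established, so O(not j).
Premise 6 is O(not w -> j); contrapositively O(not j -> w). Since O(not j) holds, K gives O(w).
Premise 1, O(not v -> not w), contraposes to O(w -> v); with O(w) we get O(v).
Premises 2, 4, 7, 8 do not contribute to this derivation.
So O(v) follows.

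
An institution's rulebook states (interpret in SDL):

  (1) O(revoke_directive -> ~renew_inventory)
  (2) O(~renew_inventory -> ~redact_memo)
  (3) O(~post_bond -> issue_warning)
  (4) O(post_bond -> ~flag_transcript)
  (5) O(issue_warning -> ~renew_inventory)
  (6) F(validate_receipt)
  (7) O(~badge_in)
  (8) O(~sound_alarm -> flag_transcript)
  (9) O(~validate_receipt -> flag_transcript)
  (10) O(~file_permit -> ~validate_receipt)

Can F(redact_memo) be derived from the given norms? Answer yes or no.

Yes

Premise 6, F(validate_receipt), is equivalent to O(~validate_receipt).
From O(~validate_receipt) and premise 9, O(~validate_receipt -> flag_transcript), we obtain O(flag_transcript).
The contrapositive of premise 4 (O(post_bond -> ~flag_transcript)) is O(flag_transcript -> ~post_bond), and O(flag_transcript) is already established, so O(~post_bond).
From O(~post_bond) and premise 3, O(~post_bond -> issue_warning), we obtain O(issue_warning).
Premise 5 is O(issue_warning -> ~renew_inventory); since O(issue_warning), deontic closure gives O(~renew_inventory).
Premise 2 is O(~renew_inventory -> ~redact_memo); since O(~renew_inventory), deontic closure gives O(~redact_memo).
Premises 1, 7, 8, 10 do not contribute to this derivation.
So O(~redact_memo) holds, i.e. F(redact_memo). The claim follows.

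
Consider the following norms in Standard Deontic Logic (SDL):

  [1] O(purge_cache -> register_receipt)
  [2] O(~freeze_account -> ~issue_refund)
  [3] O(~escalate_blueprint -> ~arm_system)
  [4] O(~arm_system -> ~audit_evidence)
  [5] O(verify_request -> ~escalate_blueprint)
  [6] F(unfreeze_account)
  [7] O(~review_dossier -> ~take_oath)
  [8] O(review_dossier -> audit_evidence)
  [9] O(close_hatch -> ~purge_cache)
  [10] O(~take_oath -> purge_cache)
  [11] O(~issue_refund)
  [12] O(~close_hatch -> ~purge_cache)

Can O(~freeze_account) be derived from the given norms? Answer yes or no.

Premise 2 is O(~freeze_account -> ~issue_refund); even if O(~issue_refund) held, inferring O(~freeze_account) would be affirming the consequent — invalid.
No other premise forces O(~freeze_account). An ideal world satisfying every premise can still have ~freeze_account false, so O(~freeze_account) is not derivable.

No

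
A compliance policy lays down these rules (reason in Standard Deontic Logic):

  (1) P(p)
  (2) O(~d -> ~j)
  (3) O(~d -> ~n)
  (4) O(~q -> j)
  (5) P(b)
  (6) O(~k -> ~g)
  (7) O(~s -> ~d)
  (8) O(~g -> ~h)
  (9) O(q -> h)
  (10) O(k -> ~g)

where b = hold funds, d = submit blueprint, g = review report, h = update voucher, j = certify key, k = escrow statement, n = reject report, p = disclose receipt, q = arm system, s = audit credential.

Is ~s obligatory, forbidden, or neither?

Premises 6 and 10 cover both cases: O(~k -> ~g) and O(k -> ~g). Since ~k ∨ k is a tautology, O(~g) follows.
From O(~g) and premise 8, O(~g -> ~h), we obtain O(~h).
Premise 9, O(q -> h), contraposes to O(~h -> ~q); with O(~h) we get O(~q).
Applying K to premise 4 (O(~q -> j)) and O(~q) yields O(j).
Premise 2, O(~d -> ~j), contraposes to O(j -> d); with O(j) we get O(d).
Premise 7 is O(~s -> ~d); contrapositively O(d -> s). Since O(d) holds, K gives O(s).
Premises 1, 3, 5 do not contribute to this derivation.
Thus O(s), which is F(~s): ~s is forbidden.

Forbidden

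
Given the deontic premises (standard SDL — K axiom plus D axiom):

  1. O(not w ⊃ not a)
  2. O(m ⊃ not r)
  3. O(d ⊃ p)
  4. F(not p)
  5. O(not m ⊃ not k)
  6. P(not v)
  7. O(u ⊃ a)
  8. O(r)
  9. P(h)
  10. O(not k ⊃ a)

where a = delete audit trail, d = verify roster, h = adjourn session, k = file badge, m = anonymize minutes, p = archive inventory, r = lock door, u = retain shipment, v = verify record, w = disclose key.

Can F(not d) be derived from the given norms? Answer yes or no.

Premise 3 is O(d ⊃ p); even if O(p) held, inferring O(d) would be affirming the consequent — invalid.
No other premise forces O(d). An ideal world satisfying every premise can still have not d true, so F(not d) is not derivable.

No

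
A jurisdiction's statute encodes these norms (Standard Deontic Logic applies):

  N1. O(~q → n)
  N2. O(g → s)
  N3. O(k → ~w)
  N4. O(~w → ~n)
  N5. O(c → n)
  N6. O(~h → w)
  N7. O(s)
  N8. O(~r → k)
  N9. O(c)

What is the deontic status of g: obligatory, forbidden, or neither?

Premise 2 is O(g → s); even if O(s) held, inferring O(g) would be affirming the consequent — invalid.
No premise or chain of K-axiom applications forces O(g), and none forces O(~g). So g is neither obligatory nor forbidden under these norms.

Neither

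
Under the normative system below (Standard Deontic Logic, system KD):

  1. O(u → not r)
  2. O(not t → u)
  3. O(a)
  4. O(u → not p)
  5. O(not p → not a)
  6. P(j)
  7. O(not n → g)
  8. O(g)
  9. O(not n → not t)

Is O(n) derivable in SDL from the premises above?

Premise 3 gives O(a).
Premise 5 is O(not p → not a); contrapositively O(a → p). Since O(a) holds, K gives O(p).
Premise 4 is O(u → not p); contrapositively O(p → not u). Since O(p) holds, K gives O(not u).
Premise 2 is O(not t → u); contrapositively O(not u → t). Since O(not u) holds, K gives O(t).
The contrapositive of premise 9 (O(not n → not t)) is O(t → n), and O(t) is already established, so O(n).
Premises 1, 6, 7, 8 do not contribute to this derivation.
So O(n) follows.

Yes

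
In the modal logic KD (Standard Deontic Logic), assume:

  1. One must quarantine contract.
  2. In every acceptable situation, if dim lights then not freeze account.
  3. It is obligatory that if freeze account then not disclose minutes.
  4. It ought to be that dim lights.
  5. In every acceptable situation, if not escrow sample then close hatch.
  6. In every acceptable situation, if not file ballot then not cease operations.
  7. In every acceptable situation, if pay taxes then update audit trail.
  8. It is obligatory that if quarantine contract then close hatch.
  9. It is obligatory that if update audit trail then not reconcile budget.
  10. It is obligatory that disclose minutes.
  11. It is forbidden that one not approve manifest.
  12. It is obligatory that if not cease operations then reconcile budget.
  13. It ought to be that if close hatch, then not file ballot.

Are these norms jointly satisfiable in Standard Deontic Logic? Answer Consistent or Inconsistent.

Consistent

Premise 3 is O(freeze_account → ¬disclose_minutes), but O(freeze_account) is not derivable from the premises, so it does not yield O(¬disclose_minutes).
So O(¬disclose_minutes) is not derivable, and the apparent clash with O(disclose_minutes) does not arise.
A world satisfying every obligation exists (e.g. approve_manifest=true, cease_operations=false, close_hatch=true, dim_lights=true, disclose_minutes=true, escrow_sample=false, file_ballot=false, freeze_account=false, pay_taxes=false, quarantine_contract=true, reconcile_budget=true, update_audit_trail=false); no atom is both obligatory and forbidden, so the set is consistent.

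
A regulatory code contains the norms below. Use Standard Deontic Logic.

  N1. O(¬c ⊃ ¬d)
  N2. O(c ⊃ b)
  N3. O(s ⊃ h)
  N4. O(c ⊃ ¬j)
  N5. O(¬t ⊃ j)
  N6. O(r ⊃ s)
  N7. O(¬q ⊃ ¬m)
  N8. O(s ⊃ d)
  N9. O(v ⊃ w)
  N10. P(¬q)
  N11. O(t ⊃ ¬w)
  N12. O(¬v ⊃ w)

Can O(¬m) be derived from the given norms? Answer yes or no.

No

Premise 7 is O(¬q ⊃ ¬m), but O(¬q) is not derivable from the premises (the permission P(¬q) asserts only ¬O(q), not O(¬q)), so it does not yield O(¬m).
No other premise forces O(¬m). An ideal world satisfying every premise can still have ¬m false, so O(¬m) is not derivable.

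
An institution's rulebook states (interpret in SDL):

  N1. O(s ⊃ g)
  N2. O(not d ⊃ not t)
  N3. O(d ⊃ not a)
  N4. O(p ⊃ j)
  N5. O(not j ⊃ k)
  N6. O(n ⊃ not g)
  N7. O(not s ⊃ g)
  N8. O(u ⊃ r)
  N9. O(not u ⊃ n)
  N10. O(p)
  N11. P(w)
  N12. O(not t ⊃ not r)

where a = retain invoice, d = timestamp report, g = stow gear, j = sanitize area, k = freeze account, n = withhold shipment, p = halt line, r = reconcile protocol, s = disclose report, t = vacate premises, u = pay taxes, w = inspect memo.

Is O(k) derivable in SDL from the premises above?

No

Premise 5 is O(not j ⊃ k), but O(not j) is not derivable from the premises, so it does not yield O(k).
No other premise forces O(k). An ideal world satisfying every premise can still have k false, so O(k) is not derivable.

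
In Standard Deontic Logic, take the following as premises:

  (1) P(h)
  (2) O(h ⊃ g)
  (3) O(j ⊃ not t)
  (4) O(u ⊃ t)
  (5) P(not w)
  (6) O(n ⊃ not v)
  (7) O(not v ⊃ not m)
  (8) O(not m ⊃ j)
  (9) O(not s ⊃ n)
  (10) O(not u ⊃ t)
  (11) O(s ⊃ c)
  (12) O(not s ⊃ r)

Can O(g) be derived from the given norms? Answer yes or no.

Premise 2 is O(h ⊃ g), but O(h) is not derivable from the premises (the permission P(h) asserts only not O(not h), not O(h)), so it does not yield O(g).
No other premise forces O(g). An ideal world satisfying every premise can still have g false, so O(g) is not derivable.

No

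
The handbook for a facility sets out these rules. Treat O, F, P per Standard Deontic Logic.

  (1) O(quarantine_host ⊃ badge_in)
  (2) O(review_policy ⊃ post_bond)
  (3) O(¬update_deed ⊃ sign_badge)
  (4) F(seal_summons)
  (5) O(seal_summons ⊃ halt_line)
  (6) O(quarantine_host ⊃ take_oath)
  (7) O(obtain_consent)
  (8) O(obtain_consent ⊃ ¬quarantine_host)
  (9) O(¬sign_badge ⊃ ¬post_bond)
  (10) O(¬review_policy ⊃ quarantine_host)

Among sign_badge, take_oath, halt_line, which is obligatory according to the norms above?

Premise 7 gives O(obtain_consent).
With premise 8, O(obtain_consent ⊃ ¬quarantine_host), the K-axiom yields O(¬quarantine_host).
Premise 10 is O(¬review_policy ⊃ quarantine_host); contrapositively O(¬quarantine_host ⊃ review_policy). Since O(¬quarantine_host) holds, K gives O(review_policy).
Applying K to premise 2 (O(review_policy ⊃ post_bond)) and O(review_policy) yields O(post_bond).
The contrapositive of premise 9 (O(¬sign_badge ⊃ ¬post_bond)) is O(post_bond ⊃ sign_badge), and O(post_bond) is already established, so O(sign_badge).
So O(sign_badge) holds — sign_badge is obligatory. None of the other listed options is made obligatory by any chain of premises.

sign_badge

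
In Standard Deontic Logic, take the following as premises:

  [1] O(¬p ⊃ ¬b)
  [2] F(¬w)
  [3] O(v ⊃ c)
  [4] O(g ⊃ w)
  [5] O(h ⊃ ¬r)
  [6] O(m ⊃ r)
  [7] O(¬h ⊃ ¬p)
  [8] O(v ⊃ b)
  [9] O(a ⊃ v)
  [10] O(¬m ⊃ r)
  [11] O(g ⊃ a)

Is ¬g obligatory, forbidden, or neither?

By case analysis on ¬m: premise 10 gives O(¬m ⊃ r) and premise 6 gives O(m ⊃ r), so O(r) either way.
Premise 5, O(h ⊃ ¬r), contraposes to O(r ⊃ ¬h); with O(r) we get O(¬h).
With premise 7, O(¬h ⊃ ¬p), the K-axiom yields O(¬p).
Premise 1 is O(¬p ⊃ ¬b); since O(¬p), deontic closure gives O(¬b).
Premise 8 is O(v ⊃ b); contrapositively O(¬b ⊃ ¬v). Since O(¬b) holds, K gives O(¬v).
The contrapositive of premise 9 (O(a ⊃ v)) is O(¬v ⊃ ¬a), and O(¬v) is already established, so O(¬a).
Premise 11, O(g ⊃ a), contraposes to O(¬a ⊃ ¬g); with O(¬a) we get O(¬g).
Premises 2, 3, 4 do not contribute to this derivation.
Hence ¬g is obligatory.

Obligatory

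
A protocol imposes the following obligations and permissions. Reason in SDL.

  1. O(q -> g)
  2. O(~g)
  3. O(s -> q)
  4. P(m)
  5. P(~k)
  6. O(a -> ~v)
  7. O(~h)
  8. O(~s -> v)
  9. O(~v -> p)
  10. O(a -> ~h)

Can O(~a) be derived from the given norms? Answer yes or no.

Premise 2 gives O(~g).
Premise 1, O(q -> g), contraposes to O(~g -> ~q); with O(~g) we get O(~q).
Premise 3, O(s -> q), contraposes to O(~q -> ~s); with O(~q) we get O(~s).
Premise 8 is O(~s -> v); since O(~s), deontic closure gives O(v).
Premise 6 is O(a -> ~v); contrapositively O(v -> ~a). Since O(v) holds, K gives O(~a).
Premises 4, 5, 7, 9, 10 do not contribute to this derivation.
So O(~a) follows.

Yes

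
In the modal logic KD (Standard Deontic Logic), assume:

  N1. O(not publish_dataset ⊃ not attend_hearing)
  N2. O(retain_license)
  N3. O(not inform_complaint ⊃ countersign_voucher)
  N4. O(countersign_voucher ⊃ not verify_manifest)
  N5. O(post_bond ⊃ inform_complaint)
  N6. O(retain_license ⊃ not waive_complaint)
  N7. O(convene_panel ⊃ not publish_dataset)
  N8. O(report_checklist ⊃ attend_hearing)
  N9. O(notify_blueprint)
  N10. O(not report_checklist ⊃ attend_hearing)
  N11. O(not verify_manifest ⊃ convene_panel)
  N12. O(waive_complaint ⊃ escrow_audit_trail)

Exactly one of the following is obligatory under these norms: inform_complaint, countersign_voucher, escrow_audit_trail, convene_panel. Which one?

By case analysis on not report_checklist: premise 10 gives O(not report_checklist ⊃ attend_hearing) and premise 8 gives O(report_checklist ⊃ attend_hearing), so O(attend_hearing) either way.
Premise 1, O(not publish_dataset ⊃ not attend_hearing), contraposes to O(attend_hearing ⊃ publish_dataset); with O(attend_hearing) we get O(publish_dataset).
Premise 7, O(convene_panel ⊃ not publish_dataset), contraposes to O(publish_dataset ⊃ not convene_panel); with O(publish_dataset) we get O(not convene_panel).
Premise 11, O(not verify_manifest ⊃ convene_panel), contraposes to O(not convene_panel ⊃ verify_manifest); with O(not convene_panel) we get O(verify_manifest).
Premise 4 is O(countersign_voucher ⊃ not verify_manifest); contrapositively O(verify_manifest ⊃ not countersign_voucher). Since O(verify_manifest) holds, K gives O(not countersign_voucher).
Premise 3 is O(not inform_complaint ⊃ countersign_voucher); contrapositively O(not countersign_voucher ⊃ inform_complaint). Since O(not countersign_voucher) holds, K gives O(inform_complaint).
So O(inform_complaint) holds — inform_complaint is obligatory. None of the other listed options is made obligatory by any chain of premises.

inform_complaint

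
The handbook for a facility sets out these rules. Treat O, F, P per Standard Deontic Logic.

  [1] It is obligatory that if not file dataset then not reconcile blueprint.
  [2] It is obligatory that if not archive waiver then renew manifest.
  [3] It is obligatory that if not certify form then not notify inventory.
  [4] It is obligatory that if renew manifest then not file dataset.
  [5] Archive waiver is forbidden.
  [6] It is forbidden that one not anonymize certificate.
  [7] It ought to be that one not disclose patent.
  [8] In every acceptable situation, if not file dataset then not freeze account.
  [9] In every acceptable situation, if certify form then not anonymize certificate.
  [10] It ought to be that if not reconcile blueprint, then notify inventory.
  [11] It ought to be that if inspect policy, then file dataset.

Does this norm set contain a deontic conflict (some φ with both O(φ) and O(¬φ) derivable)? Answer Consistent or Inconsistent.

F(¬anonymize_certificate) at premise 6 means O(anonymize_certificate).
The contrapositive of premise 9 (O(certify_form → ¬anonymize_certificate)) is O(anonymize_certificate → ¬certify_form), and O(anonymize_certificate) is already established, so O(¬certify_form).
From O(¬certify_form) and premise 3, O(¬certify_form → ¬notify_inventory), we obtain O(¬notify_inventory).
Premise 10, O(¬reconcile_blueprint → notify_inventory), contraposes to O(¬notify_inventory → reconcile_blueprint); with O(¬notify_inventory) we get O(reconcile_blueprint).
The contrapositive of premise 1 (O(¬file_dataset → ¬reconcile_blueprint)) is O(reconcile_blueprint → file_dataset), and O(reconcile_blueprint) is already established, so O(file_dataset).
Premise 4, O(renew_manifest → ¬file_dataset), contraposes to O(file_dataset → ¬renew_manifest); with O(file_dataset) we get O(¬renew_manifest).
Premise 2 is O(¬archive_waiver → renew_manifest); contrapositively O(¬renew_manifest → archive_waiver). Since O(¬renew_manifest) holds, K gives O(archive_waiver).
Yet premise 5 is F(archive_waiver), i.e. O(¬archive_waiver).
We now have both O(archive_waiver) and O(¬archive_waiver) — archive_waiver is simultaneously obligatory and forbidden, violating the D-axiom.

Inconsistent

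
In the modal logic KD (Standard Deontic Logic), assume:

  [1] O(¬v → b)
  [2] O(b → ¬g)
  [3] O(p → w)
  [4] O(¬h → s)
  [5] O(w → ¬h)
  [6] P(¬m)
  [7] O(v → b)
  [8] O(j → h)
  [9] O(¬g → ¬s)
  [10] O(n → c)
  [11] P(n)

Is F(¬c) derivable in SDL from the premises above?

Premise 10 is O(n → c), but O(n) is not derivable from the premises (the permission P(n) asserts only ¬O(¬n), not O(n)), so it does not yield O(c).
No other premise forces O(c). An ideal world satisfying every premise can still have ¬c true, so F(¬c) is not derivable.

No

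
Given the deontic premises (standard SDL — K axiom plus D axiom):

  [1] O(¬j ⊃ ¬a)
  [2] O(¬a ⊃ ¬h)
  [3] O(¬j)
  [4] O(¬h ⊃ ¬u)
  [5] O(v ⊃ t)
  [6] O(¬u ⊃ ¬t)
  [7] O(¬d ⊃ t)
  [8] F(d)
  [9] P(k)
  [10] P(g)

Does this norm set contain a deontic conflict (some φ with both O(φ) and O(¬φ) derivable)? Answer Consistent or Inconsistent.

Premise 8, F(d), is equivalent to O(¬d).
Applying K to premise 7 (O(¬d ⊃ t)) and O(¬d) yields O(t).
The contrapositive of premise 6 (O(¬u ⊃ ¬t)) is O(t ⊃ u), and O(t) is already established, so O(u).
Premise 4, O(¬h ⊃ ¬u), contraposes to O(u ⊃ h); with O(u) we get O(h).
The contrapositive of premise 2 (O(¬a ⊃ ¬h)) is O(h ⊃ a), and O(h) is already established, so O(a).
Premise 1, O(¬j ⊃ ¬a), contraposes to O(a ⊃ j); with O(a) we get O(j).
However, premise 3 gives O(¬j).
We now have both O(j) and O(¬j) — j is simultaneously obligatory and forbidden, violating the D-axiom.

Inconsistent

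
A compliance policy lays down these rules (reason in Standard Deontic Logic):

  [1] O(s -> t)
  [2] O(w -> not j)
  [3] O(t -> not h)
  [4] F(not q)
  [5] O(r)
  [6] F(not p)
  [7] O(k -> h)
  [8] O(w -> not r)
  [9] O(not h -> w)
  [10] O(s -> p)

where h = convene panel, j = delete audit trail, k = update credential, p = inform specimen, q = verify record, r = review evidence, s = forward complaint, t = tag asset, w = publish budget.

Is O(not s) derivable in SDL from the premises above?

Premise 5 gives O(r).
Premise 8 is O(w -> not r); contrapositively O(r -> not w). Since O(r) holds, K gives O(not w).
The contrapositive of premise 9 (O(not h -> w)) is O(not w -> h), and O(not w) is already established, so O(h).
The contrapositive of premise 3 (O(t -> not h)) is O(h -> not t), and O(h) is already established, so O(not t).
The contrapositive of premise 1 (O(s -> t)) is O(not t -> not s), and O(not t) is already established, so O(not s).
Premises 2, 4, 6, 7, 10 do not contribute to this derivation.
So O(not s) follows.

Yes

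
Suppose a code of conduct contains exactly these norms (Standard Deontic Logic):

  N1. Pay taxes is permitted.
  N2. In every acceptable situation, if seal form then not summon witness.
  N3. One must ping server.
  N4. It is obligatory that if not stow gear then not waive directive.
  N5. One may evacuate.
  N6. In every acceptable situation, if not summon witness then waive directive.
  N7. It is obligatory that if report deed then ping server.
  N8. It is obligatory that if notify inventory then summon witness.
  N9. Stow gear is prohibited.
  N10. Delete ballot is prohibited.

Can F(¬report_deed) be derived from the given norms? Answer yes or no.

No

Premise 7 is O(report_deed → ping_server); even if O(ping_server) held, inferring O(report_deed) would be affirming the consequent — invalid.
No other premise forces O(report_deed). An ideal world satisfying every premise can still have ¬report_deed true, so F(¬report_deed) is not derivable.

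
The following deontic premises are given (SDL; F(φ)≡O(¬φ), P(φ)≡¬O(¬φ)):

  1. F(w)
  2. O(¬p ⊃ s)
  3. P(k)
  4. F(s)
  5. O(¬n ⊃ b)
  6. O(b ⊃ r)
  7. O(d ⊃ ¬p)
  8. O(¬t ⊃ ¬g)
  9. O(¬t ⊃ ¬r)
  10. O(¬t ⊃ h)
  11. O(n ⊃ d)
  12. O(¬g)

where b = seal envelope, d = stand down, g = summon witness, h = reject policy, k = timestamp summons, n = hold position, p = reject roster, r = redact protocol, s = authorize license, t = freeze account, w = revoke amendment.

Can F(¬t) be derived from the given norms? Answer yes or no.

Yes

F(s) at premise 4 means O(¬s).
The contrapositive of premise 2 (O(¬p ⊃ s)) is O(¬s ⊃ p), and O(¬s) is already established, so O(p).
Premise 7, O(d ⊃ ¬p), contraposes to O(p ⊃ ¬d); with O(p) we get O(¬d).
The contrapositive of premise 11 (O(n ⊃ d)) is O(¬d ⊃ ¬n), and O(¬d) is already established, so O(¬n).
Premise 5 is O(¬n ⊃ b); since O(¬n), deontic closure gives O(b).
With premise 6, O(b ⊃ r), the K-axiom yields O(r).
Premise 9, O(¬t ⊃ ¬r), contraposes to O(r ⊃ t); with O(r) we get O(t).
Premises 1, 3, 8, 10, 12 do not contribute to this derivation.
So O(t) holds, i.e. F(¬t). The claim follows.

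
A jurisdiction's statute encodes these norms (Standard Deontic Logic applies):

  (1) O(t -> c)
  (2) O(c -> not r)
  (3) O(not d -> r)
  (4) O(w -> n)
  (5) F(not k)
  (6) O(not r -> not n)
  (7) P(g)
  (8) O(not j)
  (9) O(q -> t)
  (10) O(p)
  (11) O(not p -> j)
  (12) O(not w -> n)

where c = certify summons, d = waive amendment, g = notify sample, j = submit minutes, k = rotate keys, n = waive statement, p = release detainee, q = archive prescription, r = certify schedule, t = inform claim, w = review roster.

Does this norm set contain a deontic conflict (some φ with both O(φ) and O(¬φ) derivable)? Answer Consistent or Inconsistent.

Premise 11 is O(not p -> j), but O(not p) is not derivable from the premises, so it does not yield O(j).
So O(j) is not derivable, and the apparent clash with O(not j) does not arise.
A world satisfying every obligation exists (e.g. c=false, d=false, g=false, j=false, k=true, n=true, p=true, q=false, r=true, t=false, w=false); no atom is both obligatory and forbidden, so the set is consistent.

Consistent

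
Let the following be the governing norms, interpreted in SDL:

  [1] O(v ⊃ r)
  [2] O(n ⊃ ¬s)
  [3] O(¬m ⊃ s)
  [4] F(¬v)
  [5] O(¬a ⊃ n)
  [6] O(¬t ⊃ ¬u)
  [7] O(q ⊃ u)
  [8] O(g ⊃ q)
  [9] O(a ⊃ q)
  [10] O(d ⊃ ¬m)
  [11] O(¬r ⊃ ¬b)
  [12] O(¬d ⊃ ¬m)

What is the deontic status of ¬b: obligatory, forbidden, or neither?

Neither

Premise 11 is O(¬r ⊃ ¬b), but O(¬r) is not derivable from the premises, so it does not yield O(¬b).
No premise or chain of K-axiom applications forces O(¬b), and none forces O(b). So ¬b is neither obligatory nor forbidden under these norms.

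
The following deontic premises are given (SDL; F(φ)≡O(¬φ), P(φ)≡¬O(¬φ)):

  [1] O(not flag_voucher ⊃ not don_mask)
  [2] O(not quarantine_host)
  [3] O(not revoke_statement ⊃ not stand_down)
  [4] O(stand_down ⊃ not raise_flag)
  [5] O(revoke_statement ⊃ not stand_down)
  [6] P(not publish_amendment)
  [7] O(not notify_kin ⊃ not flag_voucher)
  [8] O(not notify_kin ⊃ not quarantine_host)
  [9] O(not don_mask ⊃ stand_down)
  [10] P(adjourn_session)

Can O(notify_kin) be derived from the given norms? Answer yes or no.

Yes

By case analysis on revoke_statement: premise 5 gives O(revoke_statement ⊃ not stand_down) and premise 3 gives O(not revoke_statement ⊃ not stand_down), so O(not stand_down) either way.
Premise 9 is O(not don_mask ⊃ stand_down); contrapositively O(not stand_down ⊃ don_mask). Since O(not stand_down) holds, K gives O(don_mask).
Premise 1, O(not flag_voucher ⊃ not don_mask), contraposes to O(don_mask ⊃ flag_voucher); with O(don_mask) we get O(flag_voucher).
Premise 7 is O(not notify_kin ⊃ not flag_voucher); contrapositively O(flag_voucher ⊃ notify_kin). Since O(flag_voucher) holds, K gives O(notify_kin).
Premises 2, 4, 6, 8, 10 do not contribute to this derivation.
So O(notify_kin) follows.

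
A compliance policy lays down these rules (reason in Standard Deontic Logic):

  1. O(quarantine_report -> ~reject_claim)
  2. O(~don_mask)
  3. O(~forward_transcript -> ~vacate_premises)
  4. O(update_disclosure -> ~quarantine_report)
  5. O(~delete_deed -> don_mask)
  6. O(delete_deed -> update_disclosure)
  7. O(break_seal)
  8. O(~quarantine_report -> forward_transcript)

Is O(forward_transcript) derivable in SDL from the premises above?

Yes

Premise 2 gives O(~don_mask).
Premise 5, O(~delete_deed -> don_mask), contraposes to O(~don_mask -> delete_deed); with O(~don_mask) we get O(delete_deed).
Applying K to premise 6 (O(delete_deed -> update_disclosure)) and O(delete_deed) yields O(update_disclosure).
Applying K to premise 4 (O(update_disclosure -> ~quarantine_report)) and O(update_disclosure) yields O(~quarantine_report).
Applying K to premise 8 (O(~quarantine_report -> forward_transcript)) and O(~quarantine_report) yields O(forward_transcript).
Premises 1, 3, 7 do not contribute to this derivation.
So O(forward_transcript) follows.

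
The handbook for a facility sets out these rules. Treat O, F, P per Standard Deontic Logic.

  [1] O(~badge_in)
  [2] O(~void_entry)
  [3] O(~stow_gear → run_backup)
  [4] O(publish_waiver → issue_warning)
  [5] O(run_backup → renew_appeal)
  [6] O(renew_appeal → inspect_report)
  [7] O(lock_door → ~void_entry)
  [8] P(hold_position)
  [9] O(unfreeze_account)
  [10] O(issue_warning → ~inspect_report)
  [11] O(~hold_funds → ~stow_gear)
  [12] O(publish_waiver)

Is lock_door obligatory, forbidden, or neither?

Premise 7 is O(lock_door → ~void_entry); even if O(~void_entry) held, inferring O(lock_door) would be affirming the consequent — invalid.
No premise or chain of K-axiom applications forces O(lock_door), and none forces O(~lock_door). So lock_door is neither obligatory nor forbidden under these norms.

Neither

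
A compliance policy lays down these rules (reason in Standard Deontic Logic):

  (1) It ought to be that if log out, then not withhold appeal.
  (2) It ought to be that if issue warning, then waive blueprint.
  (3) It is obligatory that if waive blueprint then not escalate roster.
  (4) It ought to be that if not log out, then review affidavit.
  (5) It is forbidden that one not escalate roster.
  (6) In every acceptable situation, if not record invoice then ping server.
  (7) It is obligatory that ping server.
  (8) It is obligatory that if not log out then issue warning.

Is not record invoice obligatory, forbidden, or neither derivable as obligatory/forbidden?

Premise 6 is O(¬record_invoice → ping_server); even if O(ping_server) held, inferring O(¬record_invoice) would be affirming the consequent — invalid.
No premise or chain of K-axiom applications forces O(¬record_invoice), and none forces O(record_invoice). So ¬record_invoice is neither obligatory nor forbidden under these norms.

Neither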